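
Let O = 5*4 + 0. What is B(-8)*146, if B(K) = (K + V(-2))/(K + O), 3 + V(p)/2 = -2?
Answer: -219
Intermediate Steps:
V(p) = -10 (V(p) = -6 + 2*(-2) = -6 - 4 = -10)
O = 20 (O = 20 + 0 = 20)
B(K) = (-10 + K)/(20 + K) (B(K) = (K - 10)/(K + 20) = (-10 + K)/(20 + K))
B(-8)*146 = ((-10 - 8)/(20 - 8))*146 = (-18/12)*146 = ((1/12)*(-18))*146 = -3/2*146 = -219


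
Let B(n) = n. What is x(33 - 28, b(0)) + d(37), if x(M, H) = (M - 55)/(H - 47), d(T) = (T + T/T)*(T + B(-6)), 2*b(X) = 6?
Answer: 25941/22 ≈ 1179.1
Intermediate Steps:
b(X) = 3 (b(X) = (½)*6 = 3)
d(T) = (1 + T)*(-6 + T) (d(T) = (T + T/T)*(T - 6) = (T + 1)*(-6 + T) = (1 + T)*(-6 + T))
x(M, H) = (-55 + M)/(-47 + H)
x(33 - 28, b(0)) + d(37) = (-55 + (33 - 28))/(-47 + 3) + (-6 + 37² - 5*37) = (-55 + 5)/(-44) + (-6 + 1369 - 185) = -1/44*(-50) + 1178 = 25/22 + 1178 = 25941/22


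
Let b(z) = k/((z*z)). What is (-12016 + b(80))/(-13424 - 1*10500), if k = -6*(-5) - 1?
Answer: 76902371/153113600 ≈ 0.50226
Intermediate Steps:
k = 29 (k = 30 - 1 = 29)
b(z) = 29/z**2 (b(z) = 29/((z*z)) = 29/(z**2) = 29/z**2)
(-12016 + b(80))/(-13424 - 1*10500) = (-12016 + 29/80**2)/(-13424 - 1*10500) = (-12016 + 29*(1/6400))/(-13424 - 10500) = (-12016 + 29/6400)/(-23924) = -76902371/6400*(-1/23924) = 76902371/153113600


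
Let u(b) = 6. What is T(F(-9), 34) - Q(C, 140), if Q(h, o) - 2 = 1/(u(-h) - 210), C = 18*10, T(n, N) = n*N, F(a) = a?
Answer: -62831/204 ≈ -308.00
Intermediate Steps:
T(n, N) = N*n
C = 180
Q(h, o) = 407/204 (Q(h, o) = 2 + 1/(6 - 210) = 2 + 1/(-204) = 2 - 1/204 = 407/204)
T(F(-9), 34) - Q(C, 140) = 34*(-9) - 1*407/204 = -306 - 407/204 = -62831/204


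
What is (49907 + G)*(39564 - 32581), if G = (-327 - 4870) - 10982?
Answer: 235522624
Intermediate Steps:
G = -16179 (G = -5197 - 10982 = -16179)
(49907 + G)*(39564 - 32581) = (49907 - 16179)*(39564 - 32581) = 33728*6983 = 235522624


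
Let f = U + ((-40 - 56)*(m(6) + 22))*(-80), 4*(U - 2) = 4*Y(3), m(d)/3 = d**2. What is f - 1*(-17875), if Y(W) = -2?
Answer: 1016275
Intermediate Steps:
m(d) = 3*d**2
U = 0 (U = 2 + (4*(-2))/4 = 2 + (1/4)*(-8) = 2 - 2 = 0)
f = 998400 (f = 0 + ((-40 - 56)*(3*6**2 + 22))*(-80) = 0 - 96*(3*36 + 22)*(-80) = 0 - 96*(108 + 22)*(-80) = 0 - 96*130*(-80) = 0 - 12480*(-80) = 0 + 998400 = 998400)
f - 1*(-17875) = 998400 - 1*(-17875) = 998400 + 17875 = 1016275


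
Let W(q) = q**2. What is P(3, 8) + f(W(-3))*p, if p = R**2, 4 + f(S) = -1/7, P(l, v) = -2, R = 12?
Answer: -4190/7 ≈ -598.57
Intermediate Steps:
f(S) = -29/7 (f(S) = -4 - 1/7 = -29/7)
p = 144 (p = 12**2 = 144)
P(3, 8) + f(W(-3))*p = -2 - 29/7*144 = -2 - 4176/7 = -4190/7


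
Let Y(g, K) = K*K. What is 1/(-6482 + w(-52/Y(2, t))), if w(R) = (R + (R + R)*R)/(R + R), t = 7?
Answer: -98/635291 ≈ -0.00015426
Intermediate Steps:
Y(g, K) = K²
w(R) = (R + 2*R²)/(2*R) (w(R) = (R + (2*R)*R)/((2*R)) = (R + 2*R²)*(1/(2*R)) = (R + 2*R²)/(2*R))
1/(-6482 + w(-52/Y(2, t))) = 1/(-6482 + (½ - 52/(7²))) = 1/(-6482 + (½ - 52/49)) = 1/(-6482 - 55/98) = 1/(-635291/98) = -98/635291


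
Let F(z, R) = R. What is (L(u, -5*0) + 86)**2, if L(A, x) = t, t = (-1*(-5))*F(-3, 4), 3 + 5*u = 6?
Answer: 11236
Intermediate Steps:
u = 3/5 (u = -3/5 + (1/5)*6 = -3/5 + 6/5 = 3/5 ≈ 0.60000)
t = 20 (t = -1*(-5)*4 = 5*4 = 20)
L(A, x) = 20
(L(u, -5*0) + 86)**2 = (20 + 86)**2 = 106**2 = 11236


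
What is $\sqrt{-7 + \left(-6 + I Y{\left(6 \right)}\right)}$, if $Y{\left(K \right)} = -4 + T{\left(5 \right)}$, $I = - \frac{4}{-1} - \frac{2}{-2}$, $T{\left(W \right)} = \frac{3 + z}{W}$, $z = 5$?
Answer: $5 i \approx 5.0 i$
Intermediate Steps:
$T{\left(W \right)} = \frac{8}{W}$ ($T{\left(W \right)} = \frac{3 + 5}{W} = \frac{8}{W}$)
$I = 5$ ($I = \left(-4\right) \left(-1\right) - -1 = 4 + 1 = 5$)
$Y{\left(K \right)} = - \frac{12}{5}$ ($Y{\left(K \right)} = -4 + \frac{8}{5} = - \frac{12}{5}$)
$\sqrt{-7 + \left(-6 + I Y{\left(6 \right)}\right)} = \sqrt{-7 + \left(-6 + 5 \left(- \frac{12}{5}\right)\right)} = \sqrt{-7 - 18} = \sqrt{-25} = 5 i$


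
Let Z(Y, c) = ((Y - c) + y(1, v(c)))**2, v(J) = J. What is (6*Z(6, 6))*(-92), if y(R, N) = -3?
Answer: -4968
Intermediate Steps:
Z(Y, c) = (-3 + Y - c)**2 (Z(Y, c) = ((Y - c) - 3)**2 = (-3 + Y - c)**2)
(6*Z(6, 6))*(-92) = (6*(3 + 6 - 1*6)**2)*(-92) = (6*(3 + 6 - 6)**2)*(-92) = (6*3**2)*(-92) = (6*9)*(-92) = 54*(-92) = -4968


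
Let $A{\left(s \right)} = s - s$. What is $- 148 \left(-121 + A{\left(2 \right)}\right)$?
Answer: $17908$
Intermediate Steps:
$A{\left(s \right)} = 0$
$- 148 \left(-121 + A{\left(2 \right)}\right) = - 148 \left(-121 + 0\right) = \left(-148\right) \left(-121\right) = 17908$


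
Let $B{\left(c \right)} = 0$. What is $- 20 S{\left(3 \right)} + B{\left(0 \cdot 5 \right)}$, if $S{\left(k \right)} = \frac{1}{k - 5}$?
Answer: $10$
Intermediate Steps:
$S{\left(k \right)} = \frac{1}{-5 + k}$
$- 20 S{\left(3 \right)} + B{\left(0 \cdot 5 \right)} = - \frac{20}{-5 + 3} + 0 = - \frac{20}{-2} + 0 = \left(-20\right) \left(- \frac{1}{2}\right) + 0 = 10 + 0 = 10$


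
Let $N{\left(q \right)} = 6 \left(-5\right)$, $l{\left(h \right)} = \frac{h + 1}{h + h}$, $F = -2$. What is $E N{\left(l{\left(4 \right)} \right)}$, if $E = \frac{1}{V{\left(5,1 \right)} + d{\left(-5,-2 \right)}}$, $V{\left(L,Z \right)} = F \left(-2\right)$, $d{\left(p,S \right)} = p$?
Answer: $30$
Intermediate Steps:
$V{\left(L,Z \right)} = 4$ ($V{\left(L,Z \right)} = \left(-2\right) \left(-2\right) = 4$)
$l{\left(h \right)} = \frac{1 + h}{2 h}$
$N{\left(q \right)} = -30$
$E = -1$ ($E = \frac{1}{4 - 5} = \frac{1}{-1} = -1$)
$E N{\left(l{\left(4 \right)} \right)} = \left(-1\right) \left(-30\right) = 30$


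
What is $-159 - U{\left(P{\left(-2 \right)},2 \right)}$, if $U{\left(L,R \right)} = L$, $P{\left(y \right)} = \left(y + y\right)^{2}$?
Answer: $-175$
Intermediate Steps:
$P{\left(y \right)} = 4 y^{2}$ ($P{\left(y \right)} = \left(2 y\right)^{2} = 4 y^{2}$)
$-159 - U{\left(P{\left(-2 \right)},2 \right)} = -159 - 4 \left(-2\right)^{2} = -159 - 4 \cdot 4 = -159 - 16 = -175$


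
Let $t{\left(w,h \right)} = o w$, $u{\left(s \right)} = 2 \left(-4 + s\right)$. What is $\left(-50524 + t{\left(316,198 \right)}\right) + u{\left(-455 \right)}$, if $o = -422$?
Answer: $-184794$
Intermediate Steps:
$u{\left(s \right)} = -8 + 2 s$
$t{\left(w,h \right)} = - 422 w$
$\left(-50524 + t{\left(316,198 \right)}\right) + u{\left(-455 \right)} = \left(-50524 - 133352\right) + \left(-8 + 2 \left(-455\right)\right) = \left(-50524 - 133352\right) - 918 = -183876 - 918 = -184794$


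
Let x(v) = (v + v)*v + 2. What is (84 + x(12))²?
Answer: 139876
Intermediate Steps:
x(v) = 2 + 2*v² (x(v) = (2*v)*v + 2 = 2*v² + 2 = 2 + 2*v²)
(84 + x(12))² = (84 + (2 + 2*12²))² = (84 + (2 + 2*144))² = (84 + (2 + 288))² = (84 + 290)² = 374² = 139876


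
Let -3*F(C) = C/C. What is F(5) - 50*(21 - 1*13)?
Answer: -1201/3 ≈ -400.33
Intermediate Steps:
F(C) = -⅓ (F(C) = -C/(3*C) = -⅓*1 = -⅓)
F(5) - 50*(21 - 1*13) = -⅓ - 50*(21 - 1*13) = -⅓ - 50*(21 - 13) = -⅓ - 50*8 = -⅓ - 400 = -1201/3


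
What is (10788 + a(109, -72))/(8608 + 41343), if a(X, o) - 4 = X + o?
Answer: 10829/49951 ≈ 0.21679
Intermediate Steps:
a(X, o) = 4 + X + o (a(X, o) = 4 + (X + o) = 4 + X + o)
(10788 + a(109, -72))/(8608 + 41343) = (10788 + (4 + 109 - 72))/(8608 + 41343) = (10788 + 41)/49951 = 10829*(1/49951) = 10829/49951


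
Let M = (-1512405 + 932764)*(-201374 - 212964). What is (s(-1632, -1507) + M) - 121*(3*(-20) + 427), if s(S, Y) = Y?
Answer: 240167246744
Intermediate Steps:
M = 240167292658 (M = -579641*(-414338) = 240167292658)
(s(-1632, -1507) + M) - 121*(3*(-20) + 427) = (-1507 + 240167292658) - 121*(3*(-20) + 427) = 240167291151 - 121*(-60 + 427) = 240167291151 - 121*367 = 240167291151 - 44407 = 240167246744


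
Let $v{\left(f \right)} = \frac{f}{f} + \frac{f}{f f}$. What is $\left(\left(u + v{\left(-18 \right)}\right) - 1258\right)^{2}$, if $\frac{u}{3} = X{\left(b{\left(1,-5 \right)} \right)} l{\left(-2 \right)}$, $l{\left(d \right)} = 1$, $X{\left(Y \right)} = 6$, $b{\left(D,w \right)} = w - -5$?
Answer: $\frac{497423809}{324} \approx 1.5353 \cdot 10^{6}$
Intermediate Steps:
$b{\left(D,w \right)} = 5 + w$ ($b{\left(D,w \right)} = w + 5 = 5 + w$)
$v{\left(f \right)} = 1 + \frac{1}{f}$ ($v{\left(f \right)} = 1 + \frac{f}{f^{2}} = 1 + \frac{1}{f}$)
$u = 18$ ($u = 3 \cdot 6 \cdot 1 = 3 \cdot 6 = 18$)
$\left(\left(u + v{\left(-18 \right)}\right) - 1258\right)^{2} = \left(\left(18 + \frac{1 - 18}{-18}\right) - 1258\right)^{2} = \left(\left(18 - - \frac{17}{18}\right) - 1258\right)^{2} = \left(\left(18 + \frac{17}{18}\right) - 1258\right)^{2} = \left(\frac{341}{18} - 1258\right)^{2} = \left(- \frac{22303}{18}\right)^{2} = \frac{497423809}{324}$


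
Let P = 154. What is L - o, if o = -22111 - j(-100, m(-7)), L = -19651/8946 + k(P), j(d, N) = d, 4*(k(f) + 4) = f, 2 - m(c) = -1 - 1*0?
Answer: 98599696/4473 ≈ 22043.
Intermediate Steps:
m(c) = 3 (m(c) = 2 - (-1 - 1*0) = 2 - (-1 + 0) = 2 - 1*(-1) = 2 + 1 = 3)
k(f) = -4 + f/4
L = 144493/4473 (L = -19651/8946 + (-4 + (¼)*154) = -19651*1/8946 + (-4 + 77/2) = -19651/8946 + 69/2 = 144493/4473 ≈ 32.303)
o = -22011 (o = -22111 - 1*(-100) = -22111 + 100 = -22011)
L - o = 144493/4473 - 1*(-22011) = 144493/4473 + 22011 = 98599696/4473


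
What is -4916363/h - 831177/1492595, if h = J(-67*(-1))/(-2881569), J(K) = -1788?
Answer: -7048451125810109647/889586620 ≈ -7.9233e+9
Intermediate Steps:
h = 596/960523 (h = -1788/(-2881569) = -1788*(-1/2881569) = 596/960523 ≈ 0.00062050)
-4916363/h - 831177/1492595 = -4916363/596/960523 - 831177/1492595 = -4916363*960523/596 - 831177*1/1492595 = -4722279737849/596 - 831177/1492595 = -7048451125810109647/889586620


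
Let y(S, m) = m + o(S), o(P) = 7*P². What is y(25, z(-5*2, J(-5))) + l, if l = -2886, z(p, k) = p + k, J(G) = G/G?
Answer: 1480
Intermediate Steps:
J(G) = 1
z(p, k) = k + p
y(S, m) = m + 7*S²
y(25, z(-5*2, J(-5))) + l = ((1 - 5*2) + 7*25²) - 2886 = ((1 - 10) + 7*625) - 2886 = (-9 + 4375) - 2886 = 4366 - 2886 = 1480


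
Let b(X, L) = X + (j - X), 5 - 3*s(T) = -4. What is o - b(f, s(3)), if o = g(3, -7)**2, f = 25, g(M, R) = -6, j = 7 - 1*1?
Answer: 30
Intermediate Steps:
j = 6 (j = 7 - 1 = 6)
s(T) = 3 (s(T) = 5/3 - 1/3*(-4) = 5/3 + 4/3 = 3)
b(X, L) = 6 (b(X, L) = X + (6 - X) = 6)
o = 36 (o = (-6)**2 = 36)
o - b(f, s(3)) = 36 - 1*6 = 36 - 6 = 30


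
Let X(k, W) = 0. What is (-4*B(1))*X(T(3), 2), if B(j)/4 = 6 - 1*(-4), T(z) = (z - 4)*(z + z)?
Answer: 0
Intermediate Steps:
T(z) = 2*z*(-4 + z) (T(z) = (-4 + z)*(2*z) = 2*z*(-4 + z))
B(j) = 40 (B(j) = 4*(6 - 1*(-4)) = 4*(6 + 4) = 4*10 = 40)
(-4*B(1))*X(T(3), 2) = -4*40*0 = -160*0 = 0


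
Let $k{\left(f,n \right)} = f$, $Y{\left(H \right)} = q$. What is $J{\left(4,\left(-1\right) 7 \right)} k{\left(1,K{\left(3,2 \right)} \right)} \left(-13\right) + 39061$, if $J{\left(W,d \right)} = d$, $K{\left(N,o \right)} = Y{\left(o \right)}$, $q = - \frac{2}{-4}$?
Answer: $39152$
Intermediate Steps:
$q = \frac{1}{2}$ ($q = \left(-2\right) \left(- \frac{1}{4}\right) = \frac{1}{2} \approx 0.5$)
$Y{\left(H \right)} = \frac{1}{2}$
$K{\left(N,o \right)} = \frac{1}{2}$
$J{\left(4,\left(-1\right) 7 \right)} k{\left(1,K{\left(3,2 \right)} \right)} \left(-13\right) + 39061 = \left(-1\right) 7 \cdot 1 \left(-13\right) + 39061 = \left(-7\right) 1 \left(-13\right) + 39061 = \left(-7\right) \left(-13\right) + 39061 = 91 + 39061 = 39152$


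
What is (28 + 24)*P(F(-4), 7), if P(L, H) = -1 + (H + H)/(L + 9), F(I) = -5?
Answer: 130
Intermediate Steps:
P(L, H) = -1 + 2*H/(9 + L) (P(L, H) = -1 + (2*H)/(9 + L) = -1 + 2*H/(9 + L))
(28 + 24)*P(F(-4), 7) = (28 + 24)*((-9 - 1*(-5) + 2*7)/(9 - 5)) = 52*((-9 + 5 + 14)/4) = 52*((1/4)*10) = 52*(5/2) = 130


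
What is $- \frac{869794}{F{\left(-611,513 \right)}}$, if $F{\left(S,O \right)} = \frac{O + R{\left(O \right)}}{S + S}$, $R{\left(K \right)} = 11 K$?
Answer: $\frac{265722067}{1539} \approx 1.7266 \cdot 10^{5}$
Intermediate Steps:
$F{\left(S,O \right)} = \frac{6 O}{S}$ ($F{\left(S,O \right)} = \frac{O + 11 O}{S + S} = \frac{12 O}{2 S} = 12 O \frac{1}{2 S} = \frac{6 O}{S}$)
$- \frac{869794}{F{\left(-611,513 \right)}} = - \frac{869794}{6 \cdot 513 \frac{1}{-611}} = - \frac{869794}{6 \cdot 513 \left(- \frac{1}{611}\right)} = - \frac{869794}{- \frac{3078}{611}} = \left(-869794\right) \left(- \frac{611}{3078}\right) = \frac{265722067}{1539}$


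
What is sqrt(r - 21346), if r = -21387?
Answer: I*sqrt(42733) ≈ 206.72*I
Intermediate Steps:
sqrt(r - 21346) = sqrt(-21387 - 21346) = sqrt(-42733) = I*sqrt(42733)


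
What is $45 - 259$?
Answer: $-214$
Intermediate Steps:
$45 - 259 = -214$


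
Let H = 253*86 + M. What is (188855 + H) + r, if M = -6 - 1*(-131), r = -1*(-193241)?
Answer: 403979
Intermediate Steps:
r = 193241
M = 125 (M = -6 + 131 = 125)
H = 21883 (H = 253*86 + 125 = 21758 + 125 = 21883)
(188855 + H) + r = (188855 + 21883) + 193241 = 210738 + 193241 = 403979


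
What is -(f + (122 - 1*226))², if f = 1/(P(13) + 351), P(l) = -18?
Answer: -1199306161/110889 ≈ -10815.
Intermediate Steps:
f = 1/333 (f = 1/(-18 + 351) = 1/333 ≈ 0.0030030)
-(f + (122 - 1*226))² = -(1/333 + (122 - 1*226))² = -(1/333 + (122 - 226))² = -(1/333 - 104)² = -(-34631/333)² = -1*1199306161/110889 = -1199306161/110889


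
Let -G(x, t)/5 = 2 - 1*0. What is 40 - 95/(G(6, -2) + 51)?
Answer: 1545/41 ≈ 37.683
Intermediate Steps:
G(x, t) = -10 (G(x, t) = -5*(2 - 1*0) = -5*(2 + 0) = -5*2 = -10)
40 - 95/(G(6, -2) + 51) = 40 - 95/(-10 + 51) = 40 - 95/41 = 1545/41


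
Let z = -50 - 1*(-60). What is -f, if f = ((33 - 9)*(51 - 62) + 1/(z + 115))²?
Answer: -1088934001/15625 ≈ -69692.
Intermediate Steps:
z = 10 (z = -50 + 60 = 10)
f = 1088934001/15625 (f = ((33 - 9)*(51 - 62) + 1/(10 + 115))² = (24*(-11) + 1/125)² = (-264 + 1/125)² = (-32999/125)² = 1088934001/15625 ≈ 69692.)
-f = -1*1088934001/15625 = -1088934001/15625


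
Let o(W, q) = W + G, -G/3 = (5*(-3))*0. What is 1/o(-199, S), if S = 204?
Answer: -1/199 ≈ -0.0050251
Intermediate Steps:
G = 0 (G = -3*5*(-3)*0 = -(-45)*0 = -3*0 = 0)
o(W, q) = W (o(W, q) = W + 0 = W)
1/o(-199, S) = 1/(-199) = -1/199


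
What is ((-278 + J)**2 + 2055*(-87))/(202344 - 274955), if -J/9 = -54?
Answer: 135521/72611 ≈ 1.8664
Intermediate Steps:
J = 486 (J = -9*(-54) = 486)
((-278 + J)**2 + 2055*(-87))/(202344 - 274955) = ((-278 + 486)**2 + 2055*(-87))/(202344 - 274955) = (208**2 - 178785)/(-72611) = (43264 - 178785)*(-1/72611) = -135521*(-1/72611) = 135521/72611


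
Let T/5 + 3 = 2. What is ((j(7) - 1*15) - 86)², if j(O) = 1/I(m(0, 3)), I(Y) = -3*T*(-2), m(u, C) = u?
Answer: 9186961/900 ≈ 10208.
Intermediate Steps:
T = -5 (T = -15 + 5*2 = -15 + 10 = -5)
I(Y) = -30 (I(Y) = -3*(-5)*(-2) = 15*(-2) = -30)
j(O) = -1/30 (j(O) = 1/(-30) = -1/30)
((j(7) - 1*15) - 86)² = ((-1/30 - 1*15) - 86)² = ((-1/30 - 15) - 86)² = (-451/30 - 86)² = (-3031/30)² = 9186961/900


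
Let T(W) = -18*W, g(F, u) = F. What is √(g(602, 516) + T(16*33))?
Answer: I*√8902 ≈ 94.35*I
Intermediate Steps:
√(g(602, 516) + T(16*33)) = √(602 - 288*33) = √(602 - 18*528) = √(602 - 9504) = √(-8902) = I*√8902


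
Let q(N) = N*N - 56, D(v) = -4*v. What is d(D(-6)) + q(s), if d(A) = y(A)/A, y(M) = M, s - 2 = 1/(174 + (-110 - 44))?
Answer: -20319/400 ≈ -50.797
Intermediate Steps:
s = 41/20 (s = 2 + 1/(174 + (-110 - 44)) = 2 + 1/(174 - 154) = 2 + 1/20 = 41/20 ≈ 2.0500)
q(N) = -56 + N**2 (q(N) = N**2 - 56 = -56 + N**2)
d(A) = 1 (d(A) = A/A = 1)
d(D(-6)) + q(s) = 1 + (-56 + (41/20)**2) = 1 + (-56 + 1681/400) = 1 - 20719/400 = -20319/400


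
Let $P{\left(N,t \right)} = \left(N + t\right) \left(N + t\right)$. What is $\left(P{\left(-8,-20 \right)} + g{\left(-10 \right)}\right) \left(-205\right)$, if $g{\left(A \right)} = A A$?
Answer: $-181220$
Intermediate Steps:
$P{\left(N,t \right)} = \left(N + t\right)^{2}$
$g{\left(A \right)} = A^{2}$
$\left(P{\left(-8,-20 \right)} + g{\left(-10 \right)}\right) \left(-205\right) = \left(\left(-8 - 20\right)^{2} + \left(-10\right)^{2}\right) \left(-205\right) = \left(\left(-28\right)^{2} + 100\right) \left(-205\right) = \left(784 + 100\right) \left(-205\right) = 884 \left(-205\right) = -181220$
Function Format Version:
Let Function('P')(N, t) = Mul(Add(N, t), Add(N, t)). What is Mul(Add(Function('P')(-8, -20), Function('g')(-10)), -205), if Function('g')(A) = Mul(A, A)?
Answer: -181220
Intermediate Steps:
Function('P')(N, t) = Pow(Add(N, t), 2)
Function('g')(A) = Pow(A, 2)
Mul(Add(Function('P')(-8, -20), Function('g')(-10)), -205) = Mul(Add(Pow(Add(-8, -20), 2), Pow(-10, 2)), -205) = Mul(Add(Pow(-28, 2), 100), -205) = Mul(Add(784, 100), -205) = Mul(884, -205) = -181220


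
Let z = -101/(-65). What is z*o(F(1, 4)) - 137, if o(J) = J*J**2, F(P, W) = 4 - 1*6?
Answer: -9713/65 ≈ -149.43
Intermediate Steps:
F(P, W) = -2 (F(P, W) = 4 - 6 = -2)
o(J) = J**3
z = 101/65 (z = -101*(-1/65) = 101/65 ≈ 1.5538)
z*o(F(1, 4)) - 137 = (101/65)*(-2)**3 - 137 = (101/65)*(-8) - 137 = -808/65 - 137 = -9713/65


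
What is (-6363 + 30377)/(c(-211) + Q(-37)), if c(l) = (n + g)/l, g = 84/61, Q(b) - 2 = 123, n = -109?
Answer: 154542097/807720 ≈ 191.33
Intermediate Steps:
Q(b) = 125 (Q(b) = 2 + 123 = 125)
g = 84/61 (g = 84*(1/61) = 84/61 ≈ 1.3770)
c(l) = -6565/(61*l) (c(l) = (-109 + 84/61)/l = -6565/(61*l))
(-6363 + 30377)/(c(-211) + Q(-37)) = (-6363 + 30377)/(-6565/61/(-211) + 125) = 24014/(-6565/61*(-1/211) + 125) = 24014/(6565/12871 + 125) = 24014/(1615440/12871) = 24014*(12871/1615440) = 154542097/807720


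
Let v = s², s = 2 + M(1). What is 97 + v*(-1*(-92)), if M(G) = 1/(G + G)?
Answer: 672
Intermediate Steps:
M(G) = 1/(2*G)
s = 5/2 (s = 2 + (½)/1 = 2 + (½)*1 = 2 + ½ = 5/2 ≈ 2.5000)
v = 25/4 (v = (5/2)² = 25/4 ≈ 6.2500)
97 + v*(-1*(-92)) = 97 + 25*(-1*(-92))/4 = 97 + (25/4)*92 = 97 + 575 = 672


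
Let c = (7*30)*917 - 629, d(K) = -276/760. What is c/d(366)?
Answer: -36468790/69 ≈ -5.2853e+5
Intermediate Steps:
d(K) = -69/190 (d(K) = -276*1/760 = -69/190)
c = 191941 (c = 210*917 - 629 = 192570 - 629 = 191941)
c/d(366) = 191941/(-69/190) = 191941*(-190/69) = -36468790/69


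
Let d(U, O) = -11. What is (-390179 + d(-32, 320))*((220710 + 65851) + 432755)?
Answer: -280669910040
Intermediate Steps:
(-390179 + d(-32, 320))*((220710 + 65851) + 432755) = (-390179 - 11)*((220710 + 65851) + 432755) = -390190*(286561 + 432755) = -390190*719316 = -280669910040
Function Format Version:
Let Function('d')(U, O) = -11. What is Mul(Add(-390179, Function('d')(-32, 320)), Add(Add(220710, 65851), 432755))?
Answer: -280669910040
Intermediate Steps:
Mul(Add(-390179, Function('d')(-32, 320)), Add(Add(220710, 65851), 432755)) = Mul(Add(-390179, -11), Add(Add(220710, 65851), 432755)) = Mul(-390190, Add(286561, 432755)) = Mul(-390190, 719316) = -280669910040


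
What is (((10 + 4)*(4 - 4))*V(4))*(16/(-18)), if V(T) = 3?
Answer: 0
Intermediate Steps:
(((10 + 4)*(4 - 4))*V(4))*(16/(-18)) = (((10 + 4)*(4 - 4))*3)*(16/(-18)) = ((14*0)*3)*(16*(-1/18)) = (0*3)*(-8/9) = 0*(-8/9) = 0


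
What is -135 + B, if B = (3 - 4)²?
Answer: -134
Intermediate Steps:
B = 1 (B = (-1)² = 1)
-135 + B = -135 + 1 = -134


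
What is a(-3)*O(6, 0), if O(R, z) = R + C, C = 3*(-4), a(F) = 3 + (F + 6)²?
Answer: -72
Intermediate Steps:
a(F) = 3 + (6 + F)²
C = -12
O(R, z) = -12 + R (O(R, z) = R - 12 = -12 + R)
a(-3)*O(6, 0) = (3 + (6 - 3)²)*(-12 + 6) = (3 + 3²)*(-6) = (3 + 9)*(-6) = 12*(-6) = -72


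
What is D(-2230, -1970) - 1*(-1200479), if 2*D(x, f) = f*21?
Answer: 1179794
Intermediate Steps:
D(x, f) = 21*f/2 (D(x, f) = (f*21)/2 = (21*f)/2 = 21*f/2)
D(-2230, -1970) - 1*(-1200479) = (21/2)*(-1970) - 1*(-1200479) = -20685 + 1200479 = 1179794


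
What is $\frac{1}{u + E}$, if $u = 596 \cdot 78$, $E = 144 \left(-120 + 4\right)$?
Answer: $\frac{1}{29784} \approx 3.3575 \cdot 10^{-5}$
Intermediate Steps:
$E = -16704$ ($E = 144 \left(-116\right) = -16704$)
$u = 46488$
$\frac{1}{u + E} = \frac{1}{46488 - 16704} = \frac{1}{29784}$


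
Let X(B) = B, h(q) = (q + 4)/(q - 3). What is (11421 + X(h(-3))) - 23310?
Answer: -71335/6 ≈ -11889.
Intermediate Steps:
h(q) = (4 + q)/(-3 + q)
(11421 + X(h(-3))) - 23310 = (11421 + (4 - 3)/(-3 - 3)) - 23310 = (11421 + 1/(-6)) - 23310 = (11421 - ⅙*1) - 23310 = (11421 - ⅙) - 23310 = 68525/6 - 23310 = -71335/6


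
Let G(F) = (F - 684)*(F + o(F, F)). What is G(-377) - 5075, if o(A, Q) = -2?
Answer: 397044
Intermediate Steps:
G(F) = (-684 + F)*(-2 + F) (G(F) = (F - 684)*(F - 2) = (-684 + F)*(-2 + F))
G(-377) - 5075 = (1368 + (-377)**2 - 686*(-377)) - 5075 = (1368 + 142129 + 258622) - 5075 = 402119 - 5075 = 397044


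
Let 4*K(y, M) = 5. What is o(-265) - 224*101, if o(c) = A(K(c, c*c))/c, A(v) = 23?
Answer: -5995383/265 ≈ -22624.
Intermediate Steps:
K(y, M) = 5/4 (K(y, M) = (¼)*5 = 5/4)
o(c) = 23/c
o(-265) - 224*101 = 23/(-265) - 224*101 = 23*(-1/265) - 22624 = -23/265 - 22624 = -5995383/265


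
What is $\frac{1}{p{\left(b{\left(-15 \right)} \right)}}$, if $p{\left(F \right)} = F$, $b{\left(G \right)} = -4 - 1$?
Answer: $- \frac{1}{5} \approx -0.2$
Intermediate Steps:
$b{\left(G \right)} = -5$ ($b{\left(G \right)} = -4 - 1 = -5$)
$\frac{1}{p{\left(b{\left(-15 \right)} \right)}} = \frac{1}{-5} = - \frac{1}{5}$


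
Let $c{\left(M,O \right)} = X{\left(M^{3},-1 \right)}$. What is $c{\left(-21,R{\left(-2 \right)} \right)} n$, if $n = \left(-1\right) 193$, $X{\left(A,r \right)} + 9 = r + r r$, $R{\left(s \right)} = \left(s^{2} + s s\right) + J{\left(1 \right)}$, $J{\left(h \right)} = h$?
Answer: $1737$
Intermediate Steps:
$R{\left(s \right)} = 1 + 2 s^{2}$ ($R{\left(s \right)} = \left(s^{2} + s s\right) + 1 = \left(s^{2} + s^{2}\right) + 1 = 2 s^{2} + 1 = 1 + 2 s^{2}$)
$X{\left(A,r \right)} = -9 + r + r^{2}$ ($X{\left(A,r \right)} = -9 + \left(r + r r\right) = -9 + \left(r + r^{2}\right) = -9 + r + r^{2}$)
$c{\left(M,O \right)} = -9$ ($c{\left(M,O \right)} = -9 - 1 + \left(-1\right)^{2} = -9 - 1 + 1 = -9$)
$n = -193$
$c{\left(-21,R{\left(-2 \right)} \right)} n = \left(-9\right) \left(-193\right) = 1737$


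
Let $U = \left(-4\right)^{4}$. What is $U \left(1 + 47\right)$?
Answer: $12288$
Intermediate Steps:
$U = 256$
$U \left(1 + 47\right) = 256 \left(1 + 47\right) = 256 \cdot 48 = 12288$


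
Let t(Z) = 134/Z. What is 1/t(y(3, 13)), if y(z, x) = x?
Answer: 13/134 ≈ 0.097015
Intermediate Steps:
1/t(y(3, 13)) = 1/(134/13) = 13/134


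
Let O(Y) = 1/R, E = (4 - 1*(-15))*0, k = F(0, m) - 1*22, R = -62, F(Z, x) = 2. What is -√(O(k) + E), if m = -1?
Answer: -I*√62/62 ≈ -0.127*I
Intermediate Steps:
k = -20 (k = 2 - 1*22 = 2 - 22 = -20)
E = 0 (E = (4 + 15)*0 = 19*0 = 0)
O(Y) = -1/62 (O(Y) = 1/(-62) = -1/62)
-√(O(k) + E) = -√(-1/62 + 0) = -√(-1/62) = -I*√62/62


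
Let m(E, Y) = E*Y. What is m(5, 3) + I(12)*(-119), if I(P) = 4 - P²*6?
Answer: 102355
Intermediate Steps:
I(P) = 4 - 6*P²
m(5, 3) + I(12)*(-119) = 5*3 + (4 - 6*12²)*(-119) = 15 + (4 - 6*144)*(-119) = 15 + (4 - 864)*(-119) = 15 - 860*(-119) = 15 + 102340 = 102355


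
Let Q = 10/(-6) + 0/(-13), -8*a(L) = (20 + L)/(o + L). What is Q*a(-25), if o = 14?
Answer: 25/264 ≈ 0.094697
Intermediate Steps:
a(L) = -(20 + L)/(8*(14 + L))
Q = -5/3 (Q = 10*(-⅙) + 0*(-1/13) = -5/3 + 0 = -5/3 ≈ -1.6667)
Q*a(-25) = -5*(-20 - 1*(-25))/(24*(14 - 25)) = -5*(-20 + 25)/(24*(-11)) = -5*(-1)*5/(24*11) = -5/3*(-5/88) = 25/264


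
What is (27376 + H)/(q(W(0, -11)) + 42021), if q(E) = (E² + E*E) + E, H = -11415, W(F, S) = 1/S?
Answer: 1931281/5084532 ≈ 0.37983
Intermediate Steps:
q(E) = E + 2*E² (q(E) = (E² + E²) + E = 2*E² + E = E + 2*E²)
(27376 + H)/(q(W(0, -11)) + 42021) = (27376 - 11415)/((1 + 2/(-11))/(-11) + 42021) = 15961/(-(1 + 2*(-1/11))/11 + 42021) = 15961/(-(1 - 2/11)/11 + 42021) = 15961/(-1/11*9/11 + 42021) = 15961/(-9/121 + 42021) = 15961/(5084532/121) = 15961*(121/5084532) = 1931281/5084532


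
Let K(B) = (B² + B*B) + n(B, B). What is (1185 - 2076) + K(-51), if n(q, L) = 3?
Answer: 4314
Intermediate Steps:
K(B) = 3 + 2*B² (K(B) = (B² + B*B) + 3 = (B² + B²) + 3 = 2*B² + 3 = 3 + 2*B²)
(1185 - 2076) + K(-51) = (1185 - 2076) + (3 + 2*(-51)²) = -891 + (3 + 2*2601) = -891 + (3 + 5202) = -891 + 5205 = 4314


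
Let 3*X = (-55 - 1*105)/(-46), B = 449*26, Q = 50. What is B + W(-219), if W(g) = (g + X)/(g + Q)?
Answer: 136145545/11661 ≈ 11675.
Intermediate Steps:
B = 11674
X = 80/69 (X = ((-55 - 1*105)/(-46))/3 = ((-55 - 105)*(-1/46))/3 = (-160*(-1/46))/3 = (⅓)*(80/23) = 80/69 ≈ 1.1594)
W(g) = (80/69 + g)/(50 + g) (W(g) = (g + 80/69)/(g + 50) = (80/69 + g)/(50 + g))
B + W(-219) = 11674 + (80/69 - 219)/(50 - 219) = 11674 - 15031/69/(-169) = 11674 - 1/169*(-15031/69) = 11674 + 15031/11661 = 136145545/11661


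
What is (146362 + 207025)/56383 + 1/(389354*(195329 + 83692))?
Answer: 38391236562980341/6125333108256222 ≈ 6.2676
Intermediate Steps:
(146362 + 207025)/56383 + 1/(389354*(195329 + 83692)) = 353387*(1/56383) + (1/389354)/279021 = 353387/56383 + (1/389354)*(1/279021) = 353387/56383 + 1/108637942434 = 38391236562980341/6125333108256222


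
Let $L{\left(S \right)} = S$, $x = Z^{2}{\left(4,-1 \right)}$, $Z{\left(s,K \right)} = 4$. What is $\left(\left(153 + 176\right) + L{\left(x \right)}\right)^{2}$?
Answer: $119025$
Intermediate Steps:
$x = 16$ ($x = 4^{2} = 16$)
$\left(\left(153 + 176\right) + L{\left(x \right)}\right)^{2} = \left(\left(153 + 176\right) + 16\right)^{2} = \left(329 + 16\right)^{2} = 345^{2} = 119025$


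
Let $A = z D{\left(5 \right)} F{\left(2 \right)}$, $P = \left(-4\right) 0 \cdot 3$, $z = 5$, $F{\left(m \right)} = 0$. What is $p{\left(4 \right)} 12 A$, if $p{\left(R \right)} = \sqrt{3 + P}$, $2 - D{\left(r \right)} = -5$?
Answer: $0$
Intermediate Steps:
$D{\left(r \right)} = 7$ ($D{\left(r \right)} = 2 - -5 = 2 + 5 = 7$)
$P = 0$ ($P = 0 \cdot 3 = 0$)
$A = 0$ ($A = 5 \cdot 7 \cdot 0 = 35 \cdot 0 = 0$)
$p{\left(R \right)} = \sqrt{3}$ ($p{\left(R \right)} = \sqrt{3 + 0} = \sqrt{3}$)
$p{\left(4 \right)} 12 A = \sqrt{3} \cdot 12 \cdot 0 = 12 \sqrt{3} \cdot 0 = 0$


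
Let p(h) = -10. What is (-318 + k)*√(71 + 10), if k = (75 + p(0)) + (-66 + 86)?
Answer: -2097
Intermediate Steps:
k = 85 (k = (75 - 10) + (-66 + 86) = 65 + 20 = 85)
(-318 + k)*√(71 + 10) = (-318 + 85)*√(71 + 10) = -233*√81 = -233*9 = -2097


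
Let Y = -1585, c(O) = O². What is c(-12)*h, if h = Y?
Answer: -228240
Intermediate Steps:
h = -1585
c(-12)*h = (-12)²*(-1585) = 144*(-1585) = -228240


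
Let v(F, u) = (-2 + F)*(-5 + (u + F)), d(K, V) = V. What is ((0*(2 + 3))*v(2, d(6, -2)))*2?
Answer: 0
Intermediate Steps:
v(F, u) = (-2 + F)*(-5 + F + u) (v(F, u) = (-2 + F)*(-5 + (F + u)) = (-2 + F)*(-5 + F + u))
((0*(2 + 3))*v(2, d(6, -2)))*2 = ((0*(2 + 3))*(10 + 2² - 7*2 - 2*(-2) + 2*(-2)))*2 = ((0*5)*(10 + 4 - 14 + 4 - 4))*2 = (0*0)*2 = 0*2 = 0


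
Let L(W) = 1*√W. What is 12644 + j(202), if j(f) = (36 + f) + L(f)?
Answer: 12882 + √202 ≈ 12896.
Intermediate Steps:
L(W) = √W
j(f) = 36 + f + √f (j(f) = (36 + f) + √f = 36 + f + √f)
12644 + j(202) = 12644 + (36 + 202 + √202) = 12644 + (238 + √202) = 12882 + √202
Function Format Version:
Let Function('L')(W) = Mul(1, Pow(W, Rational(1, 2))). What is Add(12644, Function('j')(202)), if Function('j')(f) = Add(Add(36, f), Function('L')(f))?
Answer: Add(12882, Pow(202, Rational(1, 2))) ≈ 12896.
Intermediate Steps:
Function('L')(W) = Pow(W, Rational(1, 2))
Function('j')(f) = Add(36, f, Pow(f, Rational(1, 2))) (Function('j')(f) = Add(Add(36, f), Pow(f, Rational(1, 2))) = Add(36, f, Pow(f, Rational(1, 2))))
Add(12644, Function('j')(202)) = Add(12644, Add(36, 202, Pow(202, Rational(1, 2)))) = Add(12644, Add(238, Pow(202, Rational(1, 2)))) = Add(12882, Pow(202, Rational(1, 2)))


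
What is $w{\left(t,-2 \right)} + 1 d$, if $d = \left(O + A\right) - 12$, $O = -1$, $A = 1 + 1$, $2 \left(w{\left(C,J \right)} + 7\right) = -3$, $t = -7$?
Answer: $- \frac{39}{2} \approx -19.5$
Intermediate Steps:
$w{\left(C,J \right)} = - \frac{17}{2}$ ($w{\left(C,J \right)} = -7 + \frac{1}{2} \left(-3\right) = -7 - \frac{3}{2} = - \frac{17}{2}$)
$A = 2$
$d = -11$ ($d = \left(-1 + 2\right) - 12 = 1 - 12 = -11$)
$w{\left(t,-2 \right)} + 1 d = - \frac{17}{2} + 1 \left(-11\right) = - \frac{17}{2} - 11 = - \frac{39}{2}$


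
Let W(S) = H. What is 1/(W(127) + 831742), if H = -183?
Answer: 1/831559 ≈ 1.2026e-6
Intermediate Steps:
W(S) = -183
1/(W(127) + 831742) = 1/(-183 + 831742) = 1/831559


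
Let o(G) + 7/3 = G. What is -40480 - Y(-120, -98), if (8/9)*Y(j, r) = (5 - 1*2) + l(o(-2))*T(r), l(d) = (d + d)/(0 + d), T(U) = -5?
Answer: -323777/8 ≈ -40472.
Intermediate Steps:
o(G) = -7/3 + G
l(d) = 2 (l(d) = (2*d)/d = 2)
Y(j, r) = -63/8 (Y(j, r) = 9*((5 - 1*2) + 2*(-5))/8 = 9*((5 - 2) - 10)/8 = 9*(3 - 10)/8 = (9/8)*(-7) = -63/8)
-40480 - Y(-120, -98) = -40480 - 1*(-63/8) = -40480 + 63/8 = -323777/8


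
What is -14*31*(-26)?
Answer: 11284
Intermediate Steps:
-14*31*(-26) = -434*(-26) = 11284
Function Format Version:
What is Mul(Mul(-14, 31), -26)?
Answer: 11284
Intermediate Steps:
Mul(Mul(-14, 31), -26) = Mul(-434, -26) = 11284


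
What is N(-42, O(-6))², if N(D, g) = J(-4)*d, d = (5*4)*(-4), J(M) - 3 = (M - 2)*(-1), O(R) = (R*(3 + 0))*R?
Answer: 518400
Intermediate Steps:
O(R) = 3*R² (O(R) = (R*3)*R = (3*R)*R = 3*R²)
J(M) = 5 - M (J(M) = 3 + (M - 2)*(-1) = 3 + (-2 + M)*(-1) = 3 + (2 - M) = 5 - M)
d = -80 (d = 20*(-4) = -80)
N(D, g) = -720 (N(D, g) = (5 - 1*(-4))*(-80) = (5 + 4)*(-80) = 9*(-80) = -720)
N(-42, O(-6))² = (-720)² = 518400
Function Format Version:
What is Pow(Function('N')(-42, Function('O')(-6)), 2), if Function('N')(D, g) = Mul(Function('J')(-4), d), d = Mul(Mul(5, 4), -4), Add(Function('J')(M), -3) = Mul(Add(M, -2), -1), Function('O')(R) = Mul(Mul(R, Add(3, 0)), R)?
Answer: 518400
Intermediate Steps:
Function('O')(R) = Mul(3, Pow(R, 2)) (Function('O')(R) = Mul(Mul(R, 3), R) = Mul(Mul(3, R), R) = Mul(3, Pow(R, 2)))
Function('J')(M) = Add(5, Mul(-1, M)) (Function('J')(M) = Add(3, Mul(Add(M, -2), -1)) = Add(3, Mul(Add(-2, M), -1)) = Add(3, Add(2, Mul(-1, M))) = Add(5, Mul(-1, M)))
d = -80 (d = Mul(20, -4) = -80)
Function('N')(D, g) = -720 (Function('N')(D, g) = Mul(Add(5, Mul(-1, -4)), -80) = Mul(Add(5, 4), -80) = Mul(9, -80) = -720)
Pow(Function('N')(-42, Function('O')(-6)), 2) = Pow(-720, 2) = 518400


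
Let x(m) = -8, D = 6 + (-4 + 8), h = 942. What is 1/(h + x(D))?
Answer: 1/934 ≈ 0.0010707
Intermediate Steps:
D = 10 (D = 6 + 4 = 10)
1/(h + x(D)) = 1/(942 - 8) = 1/934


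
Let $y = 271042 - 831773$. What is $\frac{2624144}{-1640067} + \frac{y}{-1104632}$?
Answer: $- \frac{1979077026031}{1811670490344} \approx -1.0924$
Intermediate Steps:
$y = -560731$ ($y = 271042 - 831773 = -560731$)
$\frac{2624144}{-1640067} + \frac{y}{-1104632} = \frac{2624144}{-1640067} - \frac{560731}{-1104632} = 2624144 \left(- \frac{1}{1640067}\right) - - \frac{560731}{1104632} = - \frac{2624144}{1640067} + \frac{560731}{1104632} = - \frac{1979077026031}{1811670490344}$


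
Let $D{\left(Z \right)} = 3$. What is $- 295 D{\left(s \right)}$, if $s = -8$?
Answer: $-885$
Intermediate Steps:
$- 295 D{\left(s \right)} = \left(-295\right) 3 = -885$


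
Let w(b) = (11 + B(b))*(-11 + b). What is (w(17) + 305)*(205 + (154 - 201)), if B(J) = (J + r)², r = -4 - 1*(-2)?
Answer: 271918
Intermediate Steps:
r = -2 (r = -4 + 2 = -2)
B(J) = (-2 + J)² (B(J) = (J - 2)² = (-2 + J)²)
w(b) = (-11 + b)*(11 + (-2 + b)²) (w(b) = (11 + (-2 + b)²)*(-11 + b) = (-11 + b)*(11 + (-2 + b)²))
(w(17) + 305)*(205 + (154 - 201)) = ((-165 + 17³ - 15*17² + 59*17) + 305)*(205 + (154 - 201)) = ((-165 + 4913 - 15*289 + 1003) + 305)*(205 - 47) = ((-165 + 4913 - 4335 + 1003) + 305)*158 = (1416 + 305)*158 = 1721*158 = 271918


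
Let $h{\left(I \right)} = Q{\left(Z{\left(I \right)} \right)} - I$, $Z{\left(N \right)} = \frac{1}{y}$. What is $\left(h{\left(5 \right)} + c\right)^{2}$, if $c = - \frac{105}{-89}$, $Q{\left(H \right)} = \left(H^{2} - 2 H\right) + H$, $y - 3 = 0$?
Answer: $\frac{10484644}{641601} \approx 16.341$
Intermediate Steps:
$y = 3$ ($y = 3 + 0 = 3$)
$Z{\left(N \right)} = \frac{1}{3}$
$Q{\left(H \right)} = H^{2} - H$
$h{\left(I \right)} = - \frac{2}{9} - I$ ($h{\left(I \right)} = \frac{-1 + \frac{1}{3}}{3} - I = \frac{1}{3} \left(- \frac{2}{3}\right) - I = - \frac{2}{9} - I$)
$c = \frac{105}{89}$ ($c = \left(-105\right) \left(- \frac{1}{89}\right) = \frac{105}{89} \approx 1.1798$)
$\left(h{\left(5 \right)} + c\right)^{2} = \left(\left(- \frac{2}{9} - 5\right) + \frac{105}{89}\right)^{2} = \left(- \frac{47}{9} + \frac{105}{89}\right)^{2} = \left(- \frac{3238}{801}\right)^{2} = \frac{10484644}{641601}$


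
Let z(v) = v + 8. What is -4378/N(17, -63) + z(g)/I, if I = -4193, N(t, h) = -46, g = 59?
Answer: 9176936/96439 ≈ 95.158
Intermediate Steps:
z(v) = 8 + v
-4378/N(17, -63) + z(g)/I = -4378/(-46) + (8 + 59)/(-4193) = -4378*(-1/46) + 67*(-1/4193) = 2189/23 - 67/4193 = 9176936/96439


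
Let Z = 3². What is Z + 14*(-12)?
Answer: -159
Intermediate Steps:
Z = 9
Z + 14*(-12) = 9 + 14*(-12) = 9 - 168 = -159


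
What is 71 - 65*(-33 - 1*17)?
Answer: 3321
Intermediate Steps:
71 - 65*(-33 - 1*17) = 71 - 65*(-33 - 17) = 71 - 65*(-50) = 71 + 3250 = 3321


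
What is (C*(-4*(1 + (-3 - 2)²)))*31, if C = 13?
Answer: -41912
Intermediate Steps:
(C*(-4*(1 + (-3 - 2)²)))*31 = (13*(-4*(1 + (-3 - 2)²)))*31 = (13*(-4*(1 + (-5)²)))*31 = (13*(-4*(1 + 25)))*31 = (13*(-4*26))*31 = (13*(-104))*31 = -1352*31 = -41912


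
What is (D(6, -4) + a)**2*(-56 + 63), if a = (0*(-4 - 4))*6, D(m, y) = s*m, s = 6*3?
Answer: 81648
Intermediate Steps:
s = 18
D(m, y) = 18*m
a = 0 (a = (0*(-8))*6 = 0*6 = 0)
(D(6, -4) + a)**2*(-56 + 63) = (18*6 + 0)**2*(-56 + 63) = (108 + 0)**2*7 = 108**2*7 = 11664*7 = 81648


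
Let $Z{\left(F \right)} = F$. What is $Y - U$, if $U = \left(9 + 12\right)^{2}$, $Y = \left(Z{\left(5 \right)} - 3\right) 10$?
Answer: $-421$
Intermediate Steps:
$Y = 20$ ($Y = \left(5 - 3\right) 10 = 2 \cdot 10 = 20$)
$U = 441$ ($U = 21^{2} = 441$)
$Y - U = 20 - 441 = -421$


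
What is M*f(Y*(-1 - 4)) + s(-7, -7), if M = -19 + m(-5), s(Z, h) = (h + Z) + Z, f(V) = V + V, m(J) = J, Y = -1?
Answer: -261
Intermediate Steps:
f(V) = 2*V
s(Z, h) = h + 2*Z (s(Z, h) = (Z + h) + Z = h + 2*Z)
M = -24 (M = -19 - 5 = -24)
M*f(Y*(-1 - 4)) + s(-7, -7) = -48*(-(-1 - 4)) + (-7 + 2*(-7)) = -48*(-1*(-5)) + (-7 - 14) = -48*5 - 21 = -24*10 - 21 = -240 - 21 = -261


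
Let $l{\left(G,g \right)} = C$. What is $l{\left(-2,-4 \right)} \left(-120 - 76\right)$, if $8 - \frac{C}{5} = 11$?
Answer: $2940$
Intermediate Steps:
$C = -15$ ($C = 40 - 55 = -15$)
$l{\left(G,g \right)} = -15$
$l{\left(-2,-4 \right)} \left(-120 - 76\right) = - 15 \left(-120 - 76\right) = \left(-15\right) \left(-196\right) = 2940$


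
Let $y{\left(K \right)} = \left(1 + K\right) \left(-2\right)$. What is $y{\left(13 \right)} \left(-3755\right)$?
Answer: $105140$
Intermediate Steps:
$y{\left(K \right)} = -2 - 2 K$
$y{\left(13 \right)} \left(-3755\right) = \left(-2 - 26\right) \left(-3755\right) = \left(-28\right) \left(-3755\right) = 105140$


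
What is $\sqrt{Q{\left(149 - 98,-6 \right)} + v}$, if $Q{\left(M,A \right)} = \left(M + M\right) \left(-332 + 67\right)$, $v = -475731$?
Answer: $i \sqrt{502761} \approx 709.06 i$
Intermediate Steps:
$Q{\left(M,A \right)} = - 530 M$ ($Q{\left(M,A \right)} = 2 M \left(-265\right) = - 530 M$)
$\sqrt{Q{\left(149 - 98,-6 \right)} + v} = \sqrt{- 530 \left(149 - 98\right) - 475731} = \sqrt{\left(-530\right) 51 - 475731} = \sqrt{-27030 - 475731} = \sqrt{-502761} = i \sqrt{502761}$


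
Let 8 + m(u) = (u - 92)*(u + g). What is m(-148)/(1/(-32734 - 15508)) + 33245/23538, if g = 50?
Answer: -26698350815107/23538 ≈ -1.1343e+9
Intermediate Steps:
m(u) = -8 + (-92 + u)*(50 + u) (m(u) = -8 + (u - 92)*(u + 50) = -8 + (-92 + u)*(50 + u))
m(-148)/(1/(-32734 - 15508)) + 33245/23538 = (-4608 + (-148)² - 42*(-148))/(1/(-32734 - 15508)) + 33245/23538 = (-4608 + 21904 + 6216)/(1/(-48242)) + 33245*(1/23538) = 23512/(-1/48242) + 33245/23538 = 23512*(-48242) + 33245/23538 = -1134265904 + 33245/23538 = -26698350815107/23538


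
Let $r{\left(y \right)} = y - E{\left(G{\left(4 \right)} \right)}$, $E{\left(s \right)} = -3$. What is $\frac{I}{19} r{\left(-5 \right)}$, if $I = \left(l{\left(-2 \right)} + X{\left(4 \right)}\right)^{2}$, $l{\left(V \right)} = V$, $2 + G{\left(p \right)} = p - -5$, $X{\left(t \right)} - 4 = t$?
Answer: $- \frac{72}{19} \approx -3.7895$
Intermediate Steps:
$X{\left(t \right)} = 4 + t$
$G{\left(p \right)} = 3 + p$ ($G{\left(p \right)} = -2 + \left(p - -5\right) = -2 + \left(p + 5\right) = -2 + \left(5 + p\right) = 3 + p$)
$r{\left(y \right)} = 3 + y$ ($r{\left(y \right)} = y - -3 = y + 3 = 3 + y$)
$I = 36$ ($I = \left(-2 + \left(4 + 4\right)\right)^{2} = \left(-2 + 8\right)^{2} = 6^{2} = 36$)
$\frac{I}{19} r{\left(-5 \right)} = \frac{1}{19} \cdot 36 \left(3 - 5\right) = \frac{1}{19} \cdot 36 \left(-2\right) = \frac{36}{19} \left(-2\right) = - \frac{72}{19}$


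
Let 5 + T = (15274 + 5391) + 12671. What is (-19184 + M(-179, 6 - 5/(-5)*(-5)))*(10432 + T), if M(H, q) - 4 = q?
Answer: -839330577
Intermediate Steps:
M(H, q) = 4 + q
T = 33331 (T = -5 + ((15274 + 5391) + 12671) = -5 + (20665 + 12671) = -5 + 33336 = 33331)
(-19184 + M(-179, 6 - 5/(-5)*(-5)))*(10432 + T) = (-19184 + (4 + (6 - 5/(-5)*(-5))))*(10432 + 33331) = (-19184 + (4 + (6 - 5*(-⅕)*(-5))))*43763 = (-19184 + (4 + (6 + 1*(-5))))*43763 = (-19184 + (4 + (6 - 5)))*43763 = (-19184 + (4 + 1))*43763 = (-19184 + 5)*43763 = -19179*43763 = -839330577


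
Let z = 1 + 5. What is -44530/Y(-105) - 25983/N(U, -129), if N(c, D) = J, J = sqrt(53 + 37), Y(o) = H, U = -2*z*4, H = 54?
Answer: -22265/27 - 8661*sqrt(10)/10 ≈ -3563.5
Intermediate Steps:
z = 6
U = -48 (U = -2*6*4 = -12*4 = -48)
Y(o) = 54
J = 3*sqrt(10) (J = sqrt(90) = 3*sqrt(10) ≈ 9.4868)
N(c, D) = 3*sqrt(10)
-44530/Y(-105) - 25983/N(U, -129) = -44530/54 - 25983*sqrt(10)/30 = -44530*1/54 - 8661*sqrt(10)/10 = -22265/27 - 8661*sqrt(10)/10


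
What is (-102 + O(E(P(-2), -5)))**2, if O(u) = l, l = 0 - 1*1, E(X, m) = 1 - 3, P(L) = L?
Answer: 10609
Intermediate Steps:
E(X, m) = -2
l = -1 (l = 0 - 1 = -1)
O(u) = -1
(-102 + O(E(P(-2), -5)))**2 = (-102 - 1)**2 = (-103)**2 = 10609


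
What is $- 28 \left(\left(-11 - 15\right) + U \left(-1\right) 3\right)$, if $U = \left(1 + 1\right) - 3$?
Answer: $644$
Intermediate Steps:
$U = -1$ ($U = 2 - 3 = -1$)
$- 28 \left(\left(-11 - 15\right) + U \left(-1\right) 3\right) = - 28 \left(\left(-11 - 15\right) + \left(-1\right) \left(-1\right) 3\right) = - 28 \left(\left(-11 - 15\right) + 1 \cdot 3\right) = - 28 \left(-26 + 3\right) = \left(-28\right) \left(-23\right) = 644$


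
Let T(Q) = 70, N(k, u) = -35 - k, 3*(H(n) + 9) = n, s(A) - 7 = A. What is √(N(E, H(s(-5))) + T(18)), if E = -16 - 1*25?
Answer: 2*√19 ≈ 8.7178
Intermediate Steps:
s(A) = 7 + A
H(n) = -9 + n/3
E = -41 (E = -16 - 25 = -41)
√(N(E, H(s(-5))) + T(18)) = √((-35 - 1*(-41)) + 70) = √((-35 + 41) + 70) = √(6 + 70) = √76 = 2*√19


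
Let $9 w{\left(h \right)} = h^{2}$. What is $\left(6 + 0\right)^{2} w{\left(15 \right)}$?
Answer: $900$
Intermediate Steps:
$w{\left(h \right)} = \frac{h^{2}}{9}$
$\left(6 + 0\right)^{2} w{\left(15 \right)} = \left(6 + 0\right)^{2} \frac{15^{2}}{9} = 6^{2} \cdot \frac{1}{9} \cdot 225 = 36 \cdot 25 = 900$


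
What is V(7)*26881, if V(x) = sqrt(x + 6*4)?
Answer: 26881*sqrt(31) ≈ 1.4967e+5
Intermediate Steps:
V(x) = sqrt(24 + x) (V(x) = sqrt(x + 24) = sqrt(24 + x))
V(7)*26881 = sqrt(24 + 7)*26881 = sqrt(31)*26881 = 26881*sqrt(31)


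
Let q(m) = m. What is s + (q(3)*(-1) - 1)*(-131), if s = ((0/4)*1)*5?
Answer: 524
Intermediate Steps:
s = 0 (s = ((0*(¼))*1)*5 = (0*1)*5 = 0*5 = 0)
s + (q(3)*(-1) - 1)*(-131) = 0 + (3*(-1) - 1)*(-131) = 0 + (-3 - 1)*(-131) = 0 - 4*(-131) = 0 + 524 = 524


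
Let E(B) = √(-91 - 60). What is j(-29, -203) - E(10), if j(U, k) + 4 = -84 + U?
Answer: -117 - I*√151 ≈ -117.0 - 12.288*I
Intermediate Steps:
j(U, k) = -88 + U (j(U, k) = -4 + (-84 + U) = -88 + U)
E(B) = I*√151 (E(B) = √(-151) = I*√151)
j(-29, -203) - E(10) = (-88 - 29) - I*√151 = -117 - I*√151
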